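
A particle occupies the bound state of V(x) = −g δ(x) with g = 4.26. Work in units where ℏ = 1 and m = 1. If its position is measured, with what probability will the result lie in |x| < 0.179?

The normalised bound state is ψ = √κ e^{−κ|x|} with κ = mg/ℏ² = 4.260.
P(|x| < d) = ∫_{−d}^{d} κ e^{−2κ|x|} dx = 1 − e^{−2κd} = 1 − e^{−1.525} = 0.7824.

P = 0.782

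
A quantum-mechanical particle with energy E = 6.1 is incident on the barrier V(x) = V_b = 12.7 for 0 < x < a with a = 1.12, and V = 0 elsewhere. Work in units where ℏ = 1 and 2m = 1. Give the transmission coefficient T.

T = 0.0126

Since E < V_b the interior solution is evanescent with decay constant κ = √(2m(V_b − E))/ℏ = 2.569.
κa = 2.877, sinh(κa) = 8.855.
The exact tunnelling result is T⁻¹ = 1 + V_b² sinh²(κa) / [4E(V_b − E)] = 79.54, so T = 0.0126.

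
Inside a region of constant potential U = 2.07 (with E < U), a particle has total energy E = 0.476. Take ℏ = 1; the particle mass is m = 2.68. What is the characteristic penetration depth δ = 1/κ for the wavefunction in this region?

δ = 0.342

Since E < U the TISE in this region is ψ'' = κ²ψ with κ = √(2m(U − E))/ℏ.
κ = √(2 × 2.68 × 1.594) = 2.923. The penetration depth is δ = 1/κ = 0.342.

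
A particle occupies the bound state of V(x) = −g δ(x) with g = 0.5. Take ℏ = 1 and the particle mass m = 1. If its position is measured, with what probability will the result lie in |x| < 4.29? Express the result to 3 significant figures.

The normalised bound state is ψ = √κ e^{−κ|x|} with κ = mg/ℏ² = 0.5000.
P(|x| < d) = ∫_{−d}^{d} κ e^{−2κ|x|} dx = 1 − e^{−2κd} = 1 − e^{−4.290} = 0.9863.

P = 0.986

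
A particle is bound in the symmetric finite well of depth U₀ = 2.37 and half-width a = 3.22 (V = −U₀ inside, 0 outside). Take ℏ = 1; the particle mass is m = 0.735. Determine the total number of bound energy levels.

The dimensionless depth is z₀ = a√(2mU₀)/ℏ = 3.22 × √(3.484) = 6.010.
The even/odd transcendental equations gain one root per π/2 in z₀, giving N = 1 + ⌊2z₀/π⌋ = 1 + ⌊3.826⌋ = 4.

N = 4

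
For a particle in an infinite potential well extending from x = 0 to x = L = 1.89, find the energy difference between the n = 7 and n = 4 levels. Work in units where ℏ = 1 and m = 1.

E_n = n²π²ℏ²/(2mL²), so ΔE = (7² − 4²) π²ℏ²/(2mL²).
ΔE = 33 × π² / (2 × 1 × 1.89²) = 45.59.

ΔE = 45.6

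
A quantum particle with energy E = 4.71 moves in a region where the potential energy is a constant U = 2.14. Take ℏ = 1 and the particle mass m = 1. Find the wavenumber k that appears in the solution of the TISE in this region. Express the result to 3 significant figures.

k = 2.27

With E > U the solution is oscillatory, ψ ∝ e^{±ikx} with k = √(2m(E − U))/ℏ.
k = √(2 × 1 × 2.57) = 2.267.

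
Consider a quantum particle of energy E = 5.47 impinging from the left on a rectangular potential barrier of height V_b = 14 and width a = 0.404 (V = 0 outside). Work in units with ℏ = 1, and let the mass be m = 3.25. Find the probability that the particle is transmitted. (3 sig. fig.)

E < V_b: inside the barrier ψ ∝ e^{±κx} with κ = √(2m(V_b − E))/ℏ = 7.446.
κa = 3.008, sinh(κa) = 10.10.
Matching ψ, ψ′ at both faces gives T = [1 + V_b² sinh²(κa) / (4E(V_b − E))]⁻¹ = 1/108.2 = 0.00925.

T = 0.00925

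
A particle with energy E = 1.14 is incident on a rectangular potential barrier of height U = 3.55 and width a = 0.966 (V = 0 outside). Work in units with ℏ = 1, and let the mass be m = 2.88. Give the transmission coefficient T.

T = 0.00261

E < U: inside the barrier ψ ∝ e^{±κx} with κ = √(2m(U − E))/ℏ = 3.726.
κa = 3.599, sinh(κa) = 18.27.
Matching ψ, ψ′ at both faces gives T = [1 + U² sinh²(κa) / (4E(U − E))]⁻¹ = 1/383.8 = 0.00261.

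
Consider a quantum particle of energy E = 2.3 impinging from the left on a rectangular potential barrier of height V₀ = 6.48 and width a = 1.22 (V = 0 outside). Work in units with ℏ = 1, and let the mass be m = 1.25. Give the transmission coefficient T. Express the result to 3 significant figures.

T = 0.00137

Since E < V₀ the interior solution is evanescent with decay constant κ = √(2m(V₀ − E))/ℏ = 3.233.
κa = 3.944, sinh(κa) = 25.80.
The exact tunnelling result is T⁻¹ = 1 + V₀² sinh²(κa) / [4E(V₀ − E)] = 727.7, so T = 0.00137.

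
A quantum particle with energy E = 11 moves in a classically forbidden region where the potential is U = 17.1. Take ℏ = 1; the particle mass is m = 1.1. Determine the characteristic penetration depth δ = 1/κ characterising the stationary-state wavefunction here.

Since E < U the TISE in this region is ψ'' = κ²ψ with κ = √(2m(U − E))/ℏ.
κ = √(2 × 1.1 × 6.1) = 3.663. The penetration depth is δ = 1/κ = 0.273.

δ = 0.273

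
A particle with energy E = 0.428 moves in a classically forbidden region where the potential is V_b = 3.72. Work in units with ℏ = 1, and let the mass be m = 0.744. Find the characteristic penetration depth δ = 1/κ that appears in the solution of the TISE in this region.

δ = 0.452

Since E < V_b the TISE in this region is ψ'' = κ²ψ with κ = √(2m(V_b − E))/ℏ.
κ = √(2 × 0.744 × 3.292) = 2.213. The penetration depth is δ = 1/κ = 0.452.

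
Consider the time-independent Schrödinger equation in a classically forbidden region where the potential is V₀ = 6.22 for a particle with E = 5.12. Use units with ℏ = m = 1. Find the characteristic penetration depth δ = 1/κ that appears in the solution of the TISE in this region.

Since E < V₀ the TISE in this region is ψ'' = κ²ψ with κ = √(2m(V₀ − E))/ℏ.
κ = √(2 × 1 × 1.1) = 1.483. The penetration depth is δ = 1/κ = 0.674.

δ = 0.674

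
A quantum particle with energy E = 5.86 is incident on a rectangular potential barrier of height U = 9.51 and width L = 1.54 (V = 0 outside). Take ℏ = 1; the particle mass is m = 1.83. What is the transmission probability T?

E < U: inside the barrier ψ ∝ e^{±κx} with κ = √(2m(U − E))/ℏ = 3.655.
κL = 5.629, sinh(κL) = 139.1.
The exact tunnelling result is T⁻¹ = 1 + U² sinh²(κL) / [4E(U − E)] = 20470, so T = 0.0000489.

T = 0.0000489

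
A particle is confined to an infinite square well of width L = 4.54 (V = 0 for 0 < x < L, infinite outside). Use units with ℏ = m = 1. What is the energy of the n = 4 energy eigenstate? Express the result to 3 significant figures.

The infinite-well eigenfunctions ψ_n = √(2/L) sin(nπx/L) vanish at both walls, giving E_n = n²π²ℏ²/(2mL²).
E_4 = 4² × π² / (2 × 1 × 4.54²) = 3.831.

E = 3.83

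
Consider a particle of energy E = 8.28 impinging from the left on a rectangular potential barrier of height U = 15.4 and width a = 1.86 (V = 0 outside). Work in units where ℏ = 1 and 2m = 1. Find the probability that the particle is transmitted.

T = 0.000194

E < U: inside the barrier ψ ∝ e^{±κx} with κ = √(2m(U − E))/ℏ = 2.668.
κa = 4.963, sinh(κa) = 71.51.
The exact tunnelling result is T⁻¹ = 1 + U² sinh²(κa) / [4E(U − E)] = 5145, so T = 0.000194.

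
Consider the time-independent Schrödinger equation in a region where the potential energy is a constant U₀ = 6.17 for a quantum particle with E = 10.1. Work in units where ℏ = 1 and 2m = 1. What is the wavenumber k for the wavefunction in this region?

k = 1.98

With E > U₀ the solution is oscillatory, ψ ∝ e^{±ikx} with k = √(2m(E − U₀))/ℏ.
k = √(2 × 0.5 × 3.93) = 1.982.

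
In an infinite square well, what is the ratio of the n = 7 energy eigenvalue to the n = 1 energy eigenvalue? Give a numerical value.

49

Since E_n ∝ n², the ratio is (7/1)² = 49.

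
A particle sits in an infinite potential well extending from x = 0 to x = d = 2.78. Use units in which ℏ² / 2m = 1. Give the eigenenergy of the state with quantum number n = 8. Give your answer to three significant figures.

E = 81.7

Requiring ψ(0) = ψ(d) = 0 quantises k = nπ/d, hence E_n = ℏ²k²/2m = n²π²ℏ²/(2md²).
E_8 = 8² × π² / (2 × 0.5 × 2.78²) = 81.73.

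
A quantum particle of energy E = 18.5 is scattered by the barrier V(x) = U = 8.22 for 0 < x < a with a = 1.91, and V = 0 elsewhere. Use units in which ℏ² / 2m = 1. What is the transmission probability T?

T = 0.998

Above the barrier the interior wavenumber is k₂ = √(2m(E − U))/ℏ = 3.206, giving phase k₂a = 6.124.
Matching at both interfaces gives T⁻¹ = 1 + U² sin²(k₂a) / [4E(E − U)] = 1.002, hence T = 0.998.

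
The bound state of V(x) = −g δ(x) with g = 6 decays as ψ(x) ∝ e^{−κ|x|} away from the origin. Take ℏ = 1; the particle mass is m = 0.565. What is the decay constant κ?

κ = 3.39

Integrate −(ℏ²/2m)ψ'' − gδ(x)ψ = Eψ from −ε to +ε: the ψ'' term gives ψ'(0⁺) − ψ'(0⁻) and the δ term gives −(2mg/ℏ²)ψ(0).
With ψ ∝ e^{−κ|x|} this yields −2κ = −2mg/ℏ², so κ = mg/ℏ² = 3.390.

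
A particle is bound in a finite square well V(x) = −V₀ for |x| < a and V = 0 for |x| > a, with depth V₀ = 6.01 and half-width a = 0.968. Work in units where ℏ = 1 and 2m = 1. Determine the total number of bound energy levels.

Define the well-strength parameter z₀ = (a/ℏ)√(2mV₀) = 0.968 × √(2·0.5·6.01) = 2.373.
The even/odd transcendental equations gain one root per π/2 in z₀, giving N = 1 + ⌊2z₀/π⌋ = 1 + ⌊1.511⌋ = 2.

N = 2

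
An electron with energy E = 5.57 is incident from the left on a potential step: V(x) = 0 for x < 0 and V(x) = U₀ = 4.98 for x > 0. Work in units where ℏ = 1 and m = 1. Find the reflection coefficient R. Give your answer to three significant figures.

The wavenumbers are k₁ = √(2mE)/ℏ = 3.338 on the left and k₂ = √(2m(E − U₀))/ℏ = 1.086 on the right.
Continuity of ψ and ψ′ at the step yields the reflection amplitude r = (k₁ − k₂)/(k₁ + k₂) = 0.5089; thus R = |r|² = 0.2590, T = 0.7410.

R = 0.259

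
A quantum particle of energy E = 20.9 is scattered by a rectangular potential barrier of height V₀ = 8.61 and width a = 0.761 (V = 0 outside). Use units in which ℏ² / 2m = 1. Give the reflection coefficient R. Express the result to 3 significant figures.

R = 0.0148

E > V₀: inside the barrier k₂ = √(2m(E − V₀))/ℏ = 3.506, k₂a = 2.668.
T = [1 + V₀² sin²(k₂a) / (4E(E − V₀))]⁻¹ = 1/1.015 = 0.985.
R = 1 − T = 0.0148.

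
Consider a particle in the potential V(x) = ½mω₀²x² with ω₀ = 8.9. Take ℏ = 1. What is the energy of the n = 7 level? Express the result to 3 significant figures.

Using E_n = (n + ½)ℏω₀: E_7 = 7.5 × 8.9 = 66.75.

E = 66.8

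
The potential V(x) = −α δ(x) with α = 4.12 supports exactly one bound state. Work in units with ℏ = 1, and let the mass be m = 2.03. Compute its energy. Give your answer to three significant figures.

For x ≠ 0 the bound state is ψ ∝ e^{−κ|x|}; integrating the TISE across the delta gives the cusp condition 2κ = 2mα/ℏ², so κ = 8.364.
Then E = −ℏ²κ²/(2m) = −mα²/(2ℏ²) = -17.23.

E = -17.2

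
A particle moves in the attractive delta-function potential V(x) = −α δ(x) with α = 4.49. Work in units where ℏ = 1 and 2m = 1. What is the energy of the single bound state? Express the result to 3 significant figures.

The bound state is ψ(x) = √κ e^{−κ|x|}. The derivative jump ψ'(0⁺) − ψ'(0⁻) = −(2mα/ℏ²)ψ(0) fixes κ = mα/ℏ² = 2.245.
Then E = −ℏ²κ²/(2m) = −mα²/(2ℏ²) = -5.040.

E = -5.04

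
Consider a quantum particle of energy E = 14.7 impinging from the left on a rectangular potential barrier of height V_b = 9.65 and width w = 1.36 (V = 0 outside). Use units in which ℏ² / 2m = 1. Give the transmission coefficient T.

T = 0.998

E > V_b: inside the barrier k₂ = √(2m(E − V_b))/ℏ = 2.247, k₂w = 3.056.
Matching at both interfaces gives T⁻¹ = 1 + V_b² sin²(k₂w) / [4E(E − V_b)] = 1.002, hence T = 0.998.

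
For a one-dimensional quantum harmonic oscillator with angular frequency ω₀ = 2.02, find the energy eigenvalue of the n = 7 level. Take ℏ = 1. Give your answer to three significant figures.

The oscillator eigenvalues are E_n = ℏω₀(n + ½), so E_7 = 2.02 × 7.5 = 15.15.

E = 15.2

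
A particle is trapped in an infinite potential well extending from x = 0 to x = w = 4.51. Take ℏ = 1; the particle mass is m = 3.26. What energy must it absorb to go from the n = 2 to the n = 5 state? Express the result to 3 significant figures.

ΔE = 1.56

E_n = n²π²ℏ²/(2mw²), so ΔE = (5² − 2²) π²ℏ²/(2mw²).
ΔE = 21 × π² / (2 × 3.26 × 4.51²) = 1.563.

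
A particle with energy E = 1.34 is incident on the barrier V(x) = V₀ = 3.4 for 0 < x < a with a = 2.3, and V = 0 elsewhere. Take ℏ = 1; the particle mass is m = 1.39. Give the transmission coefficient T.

T = 0.0000633

E < V₀: inside the barrier ψ ∝ e^{±κx} with κ = √(2m(V₀ − E))/ℏ = 2.393.
κa = 5.504, sinh(κa) = 122.8.
Matching ψ, ψ′ at both faces gives T = [1 + V₀² sinh²(κa) / (4E(V₀ − E))]⁻¹ = 1/15800 = 0.0000633.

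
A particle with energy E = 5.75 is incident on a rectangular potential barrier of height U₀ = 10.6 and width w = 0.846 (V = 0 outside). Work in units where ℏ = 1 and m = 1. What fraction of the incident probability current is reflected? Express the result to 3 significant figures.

E < U₀: inside the barrier ψ ∝ e^{±κx} with κ = √(2m(U₀ − E))/ℏ = 3.114.
κw = 2.635, sinh(κw) = 6.935.
The exact tunnelling result is T⁻¹ = 1 + U₀² sinh²(κw) / [4E(U₀ − E)] = 49.44, so T = 0.0202.
R = 1 − T = 0.980.

R = 0.980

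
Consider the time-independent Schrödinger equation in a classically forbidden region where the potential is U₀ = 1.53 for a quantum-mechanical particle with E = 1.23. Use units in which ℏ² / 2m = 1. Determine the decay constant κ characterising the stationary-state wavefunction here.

Since E < U₀ the TISE in this region is ψ'' = κ²ψ with κ = √(2m(U₀ − E))/ℏ.
κ = √(2 × 0.5 × 0.3) = 0.5477.

κ = 0.548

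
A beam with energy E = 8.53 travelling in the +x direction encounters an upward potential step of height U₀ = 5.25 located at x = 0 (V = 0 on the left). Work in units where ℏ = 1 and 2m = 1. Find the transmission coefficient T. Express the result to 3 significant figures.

T = 0.945

On each side the TISE gives plane waves with k = √(2m(E − V))/ℏ: k₁ = √(2·½·8.53) = 2.921, k₂ = √(2·½·3.28) = 1.811.
Continuity of ψ and ψ′ at the step yields the reflection amplitude r = (k₁ − k₂)/(k₁ + k₂) = 0.2345; thus R = |r|² = 0.05499, T = 0.9450.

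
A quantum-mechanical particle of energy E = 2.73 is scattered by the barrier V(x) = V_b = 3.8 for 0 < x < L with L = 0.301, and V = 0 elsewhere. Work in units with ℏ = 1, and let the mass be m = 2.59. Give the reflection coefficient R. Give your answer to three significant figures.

Since E < V_b the interior solution is evanescent with decay constant κ = √(2m(V_b − E))/ℏ = 2.354.
κL = 0.7086, sinh(κL) = 0.7695.
The exact tunnelling result is T⁻¹ = 1 + V_b² sinh²(κL) / [4E(V_b − E)] = 1.732, so T = 0.577.
R = 1 − T = 0.423.

R = 0.423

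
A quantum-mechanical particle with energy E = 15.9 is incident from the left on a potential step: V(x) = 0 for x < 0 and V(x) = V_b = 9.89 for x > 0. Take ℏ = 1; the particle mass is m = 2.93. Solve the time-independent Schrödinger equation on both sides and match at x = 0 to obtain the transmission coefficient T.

T = 0.943

The wavenumbers are k₁ = √(2mE)/ℏ = 9.653 on the left and k₂ = √(2m(E − V_b))/ℏ = 5.935 on the right.
Continuity of ψ and ψ′ at the step yields the reflection amplitude r = (k₁ − k₂)/(k₁ + k₂) = 0.2385; thus R = |r|² = 0.05690, T = 0.9431.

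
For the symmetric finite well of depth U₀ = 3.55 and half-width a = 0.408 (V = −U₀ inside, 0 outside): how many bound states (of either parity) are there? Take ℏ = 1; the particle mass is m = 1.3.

Define the well-strength parameter z₀ = (a/ℏ)√(2mU₀) = 0.408 × √(2·1.3·3.55) = 1.240.
The even/odd transcendental equations gain one root per π/2 in z₀, giving N = 1 + ⌊2z₀/π⌋ = 1 + ⌊0.7891⌋ = 1.

N = 1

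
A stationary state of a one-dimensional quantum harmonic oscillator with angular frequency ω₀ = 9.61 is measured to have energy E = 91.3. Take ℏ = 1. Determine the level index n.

Invert E_n = (n + ½)ℏω₀: n = E/ℏω₀ − ½ = 9.001, so n = 9.

n = 9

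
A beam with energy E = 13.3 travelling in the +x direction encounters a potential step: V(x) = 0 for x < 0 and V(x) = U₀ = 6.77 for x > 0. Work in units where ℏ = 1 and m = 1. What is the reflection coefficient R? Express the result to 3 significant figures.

R = 0.0310

The wavenumbers are k₁ = √(2mE)/ℏ = 5.158 on the left and k₂ = √(2m(E − U₀))/ℏ = 3.614 on the right.
Matching ψ and ψ′ at x = 0 gives r = (k₁ − k₂)/(k₁ + k₂), so R = r² = 0.03097 and T = 1 − R = 0.9690.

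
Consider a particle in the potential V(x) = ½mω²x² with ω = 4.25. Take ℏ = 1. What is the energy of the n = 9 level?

Using E_n = (n + ½)ℏω: E_9 = 9.5 × 4.25 = 40.38.

E = 40.4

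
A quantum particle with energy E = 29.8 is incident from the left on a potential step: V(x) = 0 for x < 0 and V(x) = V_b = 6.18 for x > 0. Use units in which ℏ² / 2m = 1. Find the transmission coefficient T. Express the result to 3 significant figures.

T = 0.997

The wavenumbers are k₁ = √(2mE)/ℏ = 5.459 on the left and k₂ = √(2m(E − V_b))/ℏ = 4.860 on the right.
Matching ψ and ψ′ at x = 0 gives r = (k₁ − k₂)/(k₁ + k₂), so R = r² = 0.003368 and T = 1 − R = 0.9966.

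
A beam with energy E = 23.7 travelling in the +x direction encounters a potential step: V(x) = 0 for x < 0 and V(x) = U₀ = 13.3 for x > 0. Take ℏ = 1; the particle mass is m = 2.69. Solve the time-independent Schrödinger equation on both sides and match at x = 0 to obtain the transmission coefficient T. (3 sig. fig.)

T = 0.959

The wavenumbers are k₁ = √(2mE)/ℏ = 11.29 on the left and k₂ = √(2m(E − U₀))/ℏ = 7.480 on the right.
Continuity of ψ and ψ′ at the step yields the reflection amplitude r = (k₁ − k₂)/(k₁ + k₂) = 0.2031; thus R = |r|² = 0.04123, T = 0.9588.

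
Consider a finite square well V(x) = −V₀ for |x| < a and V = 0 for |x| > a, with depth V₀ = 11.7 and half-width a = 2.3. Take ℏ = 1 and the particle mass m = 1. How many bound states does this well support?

The dimensionless depth is z₀ = a√(2mV₀)/ℏ = 2.3 × √(23.40) = 11.13.
The even/odd transcendental equations gain one root per π/2 in z₀, giving N = 1 + ⌊2z₀/π⌋ = 1 + ⌊7.083⌋ = 8.

N = 8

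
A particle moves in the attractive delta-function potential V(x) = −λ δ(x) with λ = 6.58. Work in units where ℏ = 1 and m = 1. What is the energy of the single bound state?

E = -21.6

For x ≠ 0 the bound state is ψ ∝ e^{−κ|x|}; integrating the TISE across the delta gives the cusp condition 2κ = 2mλ/ℏ², so κ = 6.580.
Then E = −ℏ²κ²/(2m) = −mλ²/(2ℏ²) = -21.65.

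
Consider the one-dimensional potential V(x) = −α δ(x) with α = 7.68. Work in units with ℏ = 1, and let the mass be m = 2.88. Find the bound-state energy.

E = -84.9

The bound state is ψ(x) = √κ e^{−κ|x|}. The derivative jump ψ'(0⁺) − ψ'(0⁻) = −(2mα/ℏ²)ψ(0) fixes κ = mα/ℏ² = 22.12.
Then E = −ℏ²κ²/(2m) = −mα²/(2ℏ²) = -84.93.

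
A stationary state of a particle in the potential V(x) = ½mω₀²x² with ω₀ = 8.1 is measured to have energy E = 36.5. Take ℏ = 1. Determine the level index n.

n = 4

E_n = ℏω₀(n + ½) ⇒ n = E/(ℏω₀) − ½ = 36.5/8.1 − 0.5 = 4.006 → n = 4.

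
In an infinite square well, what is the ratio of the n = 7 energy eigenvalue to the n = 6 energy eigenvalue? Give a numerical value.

Since E_n ∝ n², the ratio is (7/6)² = 1.36111.

1.36111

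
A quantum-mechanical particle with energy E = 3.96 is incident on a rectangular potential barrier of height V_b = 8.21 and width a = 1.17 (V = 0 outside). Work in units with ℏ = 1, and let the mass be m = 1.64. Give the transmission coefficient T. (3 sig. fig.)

Since E < V_b the interior solution is evanescent with decay constant κ = √(2m(V_b − E))/ℏ = 3.734.
κa = 4.368, sinh(κa) = 39.45.
Matching ψ, ψ′ at both faces gives T = [1 + V_b² sinh²(κa) / (4E(V_b − E))]⁻¹ = 1/1559 = 0.000641.

T = 0.000641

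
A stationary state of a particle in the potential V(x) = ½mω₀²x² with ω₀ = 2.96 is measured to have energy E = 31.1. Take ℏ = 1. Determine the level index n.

E_n = ℏω₀(n + ½) ⇒ n = E/(ℏω₀) − ½ = 31.1/2.96 − 0.5 = 10.007 → n = 10.

n = 10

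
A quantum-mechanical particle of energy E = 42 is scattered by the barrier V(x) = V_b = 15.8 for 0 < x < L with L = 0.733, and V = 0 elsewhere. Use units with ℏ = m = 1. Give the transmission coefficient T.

Above the barrier the interior wavenumber is k₂ = √(2m(E − V_b))/ℏ = 7.239, giving phase k₂L = 5.306.
Matching at both interfaces gives T⁻¹ = 1 + V_b² sin²(k₂L) / [4E(E − V_b)] = 1.039, hence T = 0.962.

T = 0.962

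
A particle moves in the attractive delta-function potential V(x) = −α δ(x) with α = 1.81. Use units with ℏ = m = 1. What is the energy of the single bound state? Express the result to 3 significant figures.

For x ≠ 0 the bound state is ψ ∝ e^{−κ|x|}; integrating the TISE across the delta gives the cusp condition 2κ = 2mα/ℏ², so κ = 1.810.
Then E = −ℏ²κ²/(2m) = −mα²/(2ℏ²) = -1.638.

E = -1.64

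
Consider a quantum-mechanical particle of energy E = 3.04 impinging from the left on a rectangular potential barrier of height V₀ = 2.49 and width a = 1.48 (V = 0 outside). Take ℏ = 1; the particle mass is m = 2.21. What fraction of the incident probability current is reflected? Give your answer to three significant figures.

E > V₀: inside the barrier k₂ = √(2m(E − V₀))/ℏ = 1.559, k₂a = 2.308.
Matching at both interfaces gives T⁻¹ = 1 + V₀² sin²(k₂a) / [4E(E − V₀)] = 1.509, hence T = 0.663.
R = 1 − T = 0.337.

R = 0.337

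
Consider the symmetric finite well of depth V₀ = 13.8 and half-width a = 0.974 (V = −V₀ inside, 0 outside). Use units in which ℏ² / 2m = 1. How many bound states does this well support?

N = 3

The dimensionless depth is z₀ = a√(2mV₀)/ℏ = 0.974 × √(13.80) = 3.618.
A new bound state (alternating even/odd) appears each time z₀ passes a multiple of π/2, so N = ⌊2z₀/π⌋ + 1 = ⌊2.303⌋ + 1 = 3.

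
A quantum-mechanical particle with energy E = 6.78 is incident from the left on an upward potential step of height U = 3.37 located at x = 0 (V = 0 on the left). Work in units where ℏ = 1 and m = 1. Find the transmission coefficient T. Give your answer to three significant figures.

On each side the TISE gives plane waves with k = √(2m(E − V))/ℏ: k₁ = √(2·1·6.78) = 3.682, k₂ = √(2·1·3.41) = 2.612.
Matching ψ and ψ′ at x = 0 gives r = (k₁ − k₂)/(k₁ + k₂), so R = r² = 0.02895 and T = 1 − R = 0.9711.

T = 0.971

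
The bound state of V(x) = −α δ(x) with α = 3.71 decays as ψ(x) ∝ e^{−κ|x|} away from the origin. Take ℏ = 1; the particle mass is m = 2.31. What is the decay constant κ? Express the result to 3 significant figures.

Integrate −(ℏ²/2m)ψ'' − αδ(x)ψ = Eψ from −ε to +ε: the ψ'' term gives ψ'(0⁺) − ψ'(0⁻) and the δ term gives −(2mα/ℏ²)ψ(0).
With ψ ∝ e^{−κ|x|} this yields −2κ = −2mα/ℏ², so κ = mα/ℏ² = 8.570.

κ = 8.57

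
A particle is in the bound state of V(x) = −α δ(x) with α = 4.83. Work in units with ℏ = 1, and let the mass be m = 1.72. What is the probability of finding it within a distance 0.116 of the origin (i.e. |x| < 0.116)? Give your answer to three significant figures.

The normalised bound state is ψ = √κ e^{−κ|x|} with κ = mα/ℏ² = 8.308.
P(|x| < d) = ∫_{−d}^{d} κ e^{−2κ|x|} dx = 1 − e^{−2κd} = 1 − e^{−1.927} = 0.8545.

P = 0.854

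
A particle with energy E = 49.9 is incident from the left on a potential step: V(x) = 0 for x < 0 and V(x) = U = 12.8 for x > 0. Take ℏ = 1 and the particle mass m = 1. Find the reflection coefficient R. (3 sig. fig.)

R = 0.00547

The wavenumbers are k₁ = √(2mE)/ℏ = 9.990 on the left and k₂ = √(2m(E − U))/ℏ = 8.614 on the right.
Continuity of ψ and ψ′ at the step yields the reflection amplitude r = (k₁ − k₂)/(k₁ + k₂) = 0.07397; thus R = |r|² = 0.005471, T = 0.9945.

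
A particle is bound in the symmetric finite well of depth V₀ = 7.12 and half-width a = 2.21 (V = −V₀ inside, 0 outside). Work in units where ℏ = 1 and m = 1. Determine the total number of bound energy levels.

N = 6

Define the well-strength parameter z₀ = (a/ℏ)√(2mV₀) = 2.21 × √(2·1·7.12) = 8.340.
A new bound state (alternating even/odd) appears each time z₀ passes a multiple of π/2, so N = ⌊2z₀/π⌋ + 1 = ⌊5.309⌋ + 1 = 6.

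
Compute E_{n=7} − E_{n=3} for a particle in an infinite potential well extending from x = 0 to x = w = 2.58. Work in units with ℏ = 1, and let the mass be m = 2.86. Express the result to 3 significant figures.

E_n = n²π²ℏ²/(2mw²), so ΔE = (7² − 3²) π²ℏ²/(2mw²).
ΔE = 40 × π² / (2 × 2.86 × 2.58²) = 10.37.

ΔE = 10.4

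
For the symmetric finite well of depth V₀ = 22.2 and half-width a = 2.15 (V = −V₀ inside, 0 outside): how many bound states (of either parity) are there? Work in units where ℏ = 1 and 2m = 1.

N = 7

The dimensionless depth is z₀ = a√(2mV₀)/ℏ = 2.15 × √(22.20) = 10.13.
The even/odd transcendental equations gain one root per π/2 in z₀, giving N = 1 + ⌊2z₀/π⌋ = 1 + ⌊6.449⌋ = 7.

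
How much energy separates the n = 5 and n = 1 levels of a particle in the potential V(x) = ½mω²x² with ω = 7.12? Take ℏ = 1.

ΔE = 28.5

E_n = ℏω(n + ½), so ΔE = (5 − 1) ℏω = 4 × 7.12 = 28.48.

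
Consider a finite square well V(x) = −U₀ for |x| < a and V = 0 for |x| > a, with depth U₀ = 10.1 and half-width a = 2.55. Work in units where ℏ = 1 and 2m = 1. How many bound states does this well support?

N = 6

Define the well-strength parameter z₀ = (a/ℏ)√(2mU₀) = 2.55 × √(2·0.5·10.1) = 8.104.
The even/odd transcendental equations gain one root per π/2 in z₀, giving N = 1 + ⌊2z₀/π⌋ = 1 + ⌊5.159⌋ = 6.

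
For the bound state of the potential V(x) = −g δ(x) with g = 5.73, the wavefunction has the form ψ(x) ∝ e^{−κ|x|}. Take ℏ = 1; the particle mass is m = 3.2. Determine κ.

Integrating the TISE across x = 0 gives the cusp condition ψ'(0⁺) − ψ'(0⁻) = −(2mg/ℏ²)ψ(0).
With ψ ∝ e^{−κ|x|} this yields −2κ = −2mg/ℏ², so κ = mg/ℏ² = 18.34.

κ = 18.3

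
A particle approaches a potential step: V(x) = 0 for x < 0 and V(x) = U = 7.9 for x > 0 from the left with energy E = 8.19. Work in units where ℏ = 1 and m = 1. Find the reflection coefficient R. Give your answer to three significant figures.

The wavenumbers are k₁ = √(2mE)/ℏ = 4.047 on the left and k₂ = √(2m(E − U))/ℏ = 0.7616 on the right.
Continuity of ψ and ψ′ at the step yields the reflection amplitude r = (k₁ − k₂)/(k₁ + k₂) = 0.6833; thus R = |r|² = 0.4668, T = 0.5332.

R = 0.467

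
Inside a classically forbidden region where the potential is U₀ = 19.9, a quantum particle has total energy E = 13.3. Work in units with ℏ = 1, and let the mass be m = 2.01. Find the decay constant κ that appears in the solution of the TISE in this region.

Since E < U₀ the TISE in this region is ψ'' = κ²ψ with κ = √(2m(U₀ − E))/ℏ.
κ = √(2 × 2.01 × 6.6) = 5.151.

κ = 5.15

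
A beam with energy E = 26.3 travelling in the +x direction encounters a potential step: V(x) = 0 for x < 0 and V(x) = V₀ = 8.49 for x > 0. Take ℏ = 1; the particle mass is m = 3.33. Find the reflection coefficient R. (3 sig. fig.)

The wavenumbers are k₁ = √(2mE)/ℏ = 13.23 on the left and k₂ = √(2m(E − V₀))/ℏ = 10.89 on the right.
Continuity of ψ and ψ′ at the step yields the reflection amplitude r = (k₁ − k₂)/(k₁ + k₂) = 0.09714; thus R = |r|² = 0.009437, T = 0.9906.

R = 0.00944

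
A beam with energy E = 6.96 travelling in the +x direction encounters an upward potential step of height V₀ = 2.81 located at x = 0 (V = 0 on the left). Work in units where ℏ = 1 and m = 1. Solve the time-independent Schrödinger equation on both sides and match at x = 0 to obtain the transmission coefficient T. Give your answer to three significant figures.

T = 0.983

The wavenumbers are k₁ = √(2mE)/ℏ = 3.731 on the left and k₂ = √(2m(E − V₀))/ℏ = 2.881 on the right.
Matching ψ and ψ′ at x = 0 gives r = (k₁ − k₂)/(k₁ + k₂), so R = r² = 0.01653 and T = 1 − R = 0.9835.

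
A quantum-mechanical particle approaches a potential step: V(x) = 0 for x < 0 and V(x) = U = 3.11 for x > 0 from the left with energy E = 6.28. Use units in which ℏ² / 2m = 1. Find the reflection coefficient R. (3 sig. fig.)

R = 0.0287

On each side the TISE gives plane waves with k = √(2m(E − V))/ℏ: k₁ = √(2·½·6.28) = 2.506, k₂ = √(2·½·3.17) = 1.780.
Continuity of ψ and ψ′ at the step yields the reflection amplitude r = (k₁ − k₂)/(k₁ + k₂) = 0.1693; thus R = |r|² = 0.02865, T = 0.9713.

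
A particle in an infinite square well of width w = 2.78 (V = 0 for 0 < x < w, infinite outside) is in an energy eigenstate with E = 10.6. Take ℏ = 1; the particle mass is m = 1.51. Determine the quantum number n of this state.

n = 5

From E_n = n²π²ℏ²/(2mw²) invert to n = √(2mw²E)/(πℏ).
n = (2.78/π) × √(2 × 1.51 × 10.6) = 5.007 → n = 5.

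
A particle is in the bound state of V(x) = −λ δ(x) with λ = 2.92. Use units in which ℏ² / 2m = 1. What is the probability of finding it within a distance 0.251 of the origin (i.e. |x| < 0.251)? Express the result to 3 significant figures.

P = 0.519

The normalised bound state is ψ = √κ e^{−κ|x|} with κ = mλ/ℏ² = 1.460.
P(|x| < d) = ∫_{−d}^{d} κ e^{−2κ|x|} dx = 1 − e^{−2κd} = 1 − e^{−0.7329} = 0.5195.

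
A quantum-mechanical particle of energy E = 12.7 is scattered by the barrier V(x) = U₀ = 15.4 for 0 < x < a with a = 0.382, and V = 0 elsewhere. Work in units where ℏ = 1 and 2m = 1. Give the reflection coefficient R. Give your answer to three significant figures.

R = 0.437

Since E < U₀ the interior solution is evanescent with decay constant κ = √(2m(U₀ − E))/ℏ = 1.643.
κa = 0.6277, sinh(κa) = 0.6697.
The exact tunnelling result is T⁻¹ = 1 + U₀² sinh²(κa) / [4E(U₀ − E)] = 1.776, so T = 0.563.
R = 1 − T = 0.437.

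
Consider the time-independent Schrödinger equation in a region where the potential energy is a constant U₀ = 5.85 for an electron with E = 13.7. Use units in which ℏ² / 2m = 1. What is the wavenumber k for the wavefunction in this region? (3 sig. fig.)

k = 2.80

With E > U₀ the solution is oscillatory, ψ ∝ e^{±ikx} with k = √(2m(E − U₀))/ℏ.
k = √(2 × 0.5 × 7.85) = 2.802.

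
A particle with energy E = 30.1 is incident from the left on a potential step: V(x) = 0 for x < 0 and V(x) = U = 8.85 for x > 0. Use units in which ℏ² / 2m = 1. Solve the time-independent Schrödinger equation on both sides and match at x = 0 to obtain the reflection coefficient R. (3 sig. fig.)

On each side the TISE gives plane waves with k = √(2m(E − V))/ℏ: k₁ = √(2·½·30.1) = 5.486, k₂ = √(2·½·21.25) = 4.610.
Matching ψ and ψ′ at x = 0 gives r = (k₁ − k₂)/(k₁ + k₂), so R = r² = 0.007538 and T = 1 − R = 0.9925.

R = 0.00754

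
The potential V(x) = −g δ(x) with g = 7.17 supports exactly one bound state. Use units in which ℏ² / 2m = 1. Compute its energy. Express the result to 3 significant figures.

E = -12.9

For x ≠ 0 the bound state is ψ ∝ e^{−κ|x|}; integrating the TISE across the delta gives the cusp condition 2κ = 2mg/ℏ², so κ = 3.585.
Then E = −ℏ²κ²/(2m) = −mg²/(2ℏ²) = -12.85.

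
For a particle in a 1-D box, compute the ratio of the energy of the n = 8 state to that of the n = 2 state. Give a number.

E_n = n²π²ℏ²/(2mL²) so the ratio is n₂²/n₁² = 64/4 = 16.

16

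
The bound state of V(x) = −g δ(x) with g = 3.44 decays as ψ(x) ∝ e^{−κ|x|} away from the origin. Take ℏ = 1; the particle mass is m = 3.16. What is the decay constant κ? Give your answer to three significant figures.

κ = 10.9

Integrating the TISE across x = 0 gives the cusp condition ψ'(0⁺) − ψ'(0⁻) = −(2mg/ℏ²)ψ(0).
With ψ ∝ e^{−κ|x|} this yields −2κ = −2mg/ℏ², so κ = mg/ℏ² = 10.87.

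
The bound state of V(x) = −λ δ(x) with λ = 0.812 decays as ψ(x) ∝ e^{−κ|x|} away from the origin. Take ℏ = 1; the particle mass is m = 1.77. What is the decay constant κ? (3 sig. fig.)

κ = 1.44

Integrate −(ℏ²/2m)ψ'' − λδ(x)ψ = Eψ from −ε to +ε: the ψ'' term gives ψ'(0⁺) − ψ'(0⁻) and the δ term gives −(2mλ/ℏ²)ψ(0).
With ψ ∝ e^{−κ|x|} this yields −2κ = −2mλ/ℏ², so κ = mλ/ℏ² = 1.437.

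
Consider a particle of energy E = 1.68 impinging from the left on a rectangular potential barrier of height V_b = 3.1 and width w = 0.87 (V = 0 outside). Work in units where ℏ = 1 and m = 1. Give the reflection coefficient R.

R = 0.809

E < V_b: inside the barrier ψ ∝ e^{±κx} with κ = √(2m(V_b − E))/ℏ = 1.685.
κw = 1.466, sinh(κw) = 2.051.
Matching ψ, ψ′ at both faces gives T = [1 + V_b² sinh²(κw) / (4E(V_b − E))]⁻¹ = 1/5.236 = 0.191.
R = 1 − T = 0.809.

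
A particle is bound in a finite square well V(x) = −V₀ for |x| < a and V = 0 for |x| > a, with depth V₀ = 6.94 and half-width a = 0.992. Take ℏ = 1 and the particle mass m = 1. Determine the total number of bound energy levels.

The dimensionless depth is z₀ = a√(2mV₀)/ℏ = 0.992 × √(13.88) = 3.696.
A new bound state (alternating even/odd) appears each time z₀ passes a multiple of π/2, so N = ⌊2z₀/π⌋ + 1 = ⌊2.353⌋ + 1 = 3.

N = 3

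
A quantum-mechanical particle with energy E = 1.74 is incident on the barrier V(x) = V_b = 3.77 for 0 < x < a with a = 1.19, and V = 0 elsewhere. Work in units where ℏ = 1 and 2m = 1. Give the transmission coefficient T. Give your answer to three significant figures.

E < V_b: inside the barrier ψ ∝ e^{±κx} with κ = √(2m(V_b − E))/ℏ = 1.425.
κa = 1.695, sinh(κa) = 2.633.
The exact tunnelling result is T⁻¹ = 1 + V_b² sinh²(κa) / [4E(V_b − E)] = 7.973, so T = 0.125.

T = 0.125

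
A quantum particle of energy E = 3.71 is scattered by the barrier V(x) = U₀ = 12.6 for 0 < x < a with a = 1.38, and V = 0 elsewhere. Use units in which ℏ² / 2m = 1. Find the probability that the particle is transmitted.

Since E < U₀ the interior solution is evanescent with decay constant κ = √(2m(U₀ − E))/ℏ = 2.982.
κa = 4.115, sinh(κa) = 30.61.
The exact tunnelling result is T⁻¹ = 1 + U₀² sinh²(κa) / [4E(U₀ − E)] = 1128, so T = 0.000886.

T = 0.000886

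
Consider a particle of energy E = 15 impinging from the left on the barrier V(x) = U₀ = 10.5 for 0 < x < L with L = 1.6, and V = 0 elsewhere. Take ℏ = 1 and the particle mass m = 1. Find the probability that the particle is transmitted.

T = 0.712

E > U₀: inside the barrier k₂ = √(2m(E − U₀))/ℏ = 3.000, k₂L = 4.800.
T = [1 + U₀² sin²(k₂L) / (4E(E − U₀))]⁻¹ = 1/1.405 = 0.712.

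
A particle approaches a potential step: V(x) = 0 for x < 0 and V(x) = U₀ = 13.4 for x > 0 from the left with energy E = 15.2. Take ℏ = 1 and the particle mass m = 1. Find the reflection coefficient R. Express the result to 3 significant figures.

R = 0.238

The wavenumbers are k₁ = √(2mE)/ℏ = 5.514 on the left and k₂ = √(2m(E − U₀))/ℏ = 1.897 on the right.
Matching ψ and ψ′ at x = 0 gives r = (k₁ − k₂)/(k₁ + k₂), so R = r² = 0.2381 and T = 1 − R = 0.7619.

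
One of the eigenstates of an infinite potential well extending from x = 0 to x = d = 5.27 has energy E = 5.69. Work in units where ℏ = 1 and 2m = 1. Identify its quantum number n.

For an infinite well E_n = n²π²ℏ²/(2md²), so n = (d/πℏ)√(2mE).
n = (5.27/π) × √(2 × 0.5 × 5.69) = 4.001 → n = 4.

n = 4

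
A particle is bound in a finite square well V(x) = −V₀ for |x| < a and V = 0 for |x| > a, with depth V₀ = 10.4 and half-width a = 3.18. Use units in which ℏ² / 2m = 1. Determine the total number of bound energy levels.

N = 7

Define the well-strength parameter z₀ = (a/ℏ)√(2mV₀) = 3.18 × √(2·0.5·10.4) = 10.26.
The even/odd transcendental equations gain one root per π/2 in z₀, giving N = 1 + ⌊2z₀/π⌋ = 1 + ⌊6.529⌋ = 7.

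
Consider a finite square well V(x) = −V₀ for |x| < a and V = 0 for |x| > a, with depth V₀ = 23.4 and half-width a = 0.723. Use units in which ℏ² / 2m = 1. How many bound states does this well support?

N = 3

Define the well-strength parameter z₀ = (a/ℏ)√(2mV₀) = 0.723 × √(2·0.5·23.4) = 3.497.
A new bound state (alternating even/odd) appears each time z₀ passes a multiple of π/2, so N = ⌊2z₀/π⌋ + 1 = ⌊2.227⌋ + 1 = 3.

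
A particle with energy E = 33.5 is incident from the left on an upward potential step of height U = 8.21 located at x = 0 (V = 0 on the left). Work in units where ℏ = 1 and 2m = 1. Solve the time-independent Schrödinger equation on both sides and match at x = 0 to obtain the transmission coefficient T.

The wavenumbers are k₁ = √(2mE)/ℏ = 5.788 on the left and k₂ = √(2m(E − U))/ℏ = 5.029 on the right.
Matching ψ and ψ′ at x = 0 gives r = (k₁ − k₂)/(k₁ + k₂), so R = r² = 0.004924 and T = 1 − R = 0.9951.

T = 0.995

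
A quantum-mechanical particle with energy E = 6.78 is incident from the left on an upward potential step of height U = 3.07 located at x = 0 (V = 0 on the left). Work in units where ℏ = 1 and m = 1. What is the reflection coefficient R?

On each side the TISE gives plane waves with k = √(2m(E − V))/ℏ: k₁ = √(2·1·6.78) = 3.682, k₂ = √(2·1·3.71) = 2.724.
Matching ψ and ψ′ at x = 0 gives r = (k₁ − k₂)/(k₁ + k₂), so R = r² = 0.02238 and T = 1 − R = 0.9776.

R = 0.0224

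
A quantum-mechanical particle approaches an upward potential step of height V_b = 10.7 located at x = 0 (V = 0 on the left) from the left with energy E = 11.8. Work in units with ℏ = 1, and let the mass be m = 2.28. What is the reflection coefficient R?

R = 0.283

The wavenumbers are k₁ = √(2mE)/ℏ = 7.335 on the left and k₂ = √(2m(E − V_b))/ℏ = 2.240 on the right.
Continuity of ψ and ψ′ at the step yields the reflection amplitude r = (k₁ − k₂)/(k₁ + k₂) = 0.5322; thus R = |r|² = 0.2832, T = 0.7168.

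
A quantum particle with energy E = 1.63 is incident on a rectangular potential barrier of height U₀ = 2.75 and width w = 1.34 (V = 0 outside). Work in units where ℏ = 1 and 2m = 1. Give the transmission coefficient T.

Since E < U₀ the interior solution is evanescent with decay constant κ = √(2m(U₀ − E))/ℏ = 1.058.
κw = 1.418, sinh(κw) = 1.944.
The exact tunnelling result is T⁻¹ = 1 + U₀² sinh²(κw) / [4E(U₀ − E)] = 4.912, so T = 0.204.

T = 0.204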